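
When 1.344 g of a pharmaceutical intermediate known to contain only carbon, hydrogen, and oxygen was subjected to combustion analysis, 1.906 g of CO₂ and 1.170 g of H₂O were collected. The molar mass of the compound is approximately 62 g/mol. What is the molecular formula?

mol C = 1.906 g CO₂ ÷ 44.009 g/mol = 0.043309 mol
mol H = 2 × 1.170 g H₂O ÷ 18.015 g/mol = 0.12989 mol
mass O = 1.344 − (0.52019 + 0.13093) = 0.69288 g → mol O = 0.69288 ÷ 15.999 = 0.043308 mol
Divide by the smallest (0.043308 mol): C 1.000, H 2.999, O 1.000
Empirical formula: CH3O
Empirical-formula mass = 31.03 g/mol; 62 ÷ 31.03 ≈ 2, so the molecular formula is C2H6O2.

C2H6O2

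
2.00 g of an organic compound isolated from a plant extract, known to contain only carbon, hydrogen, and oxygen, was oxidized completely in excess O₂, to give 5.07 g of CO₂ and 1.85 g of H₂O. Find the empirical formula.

C9H16O2

mol C = 5.07 g CO₂ ÷ 44.009 g/mol = 0.1152 mol
mol H = 2 × 1.85 g H₂O ÷ 18.015 g/mol = 0.2054 mol
mass O = 2.00 − (1.384 + 0.2070) = 0.4093 g → mol O = 0.4093 ÷ 15.999 = 0.02558 mol
Divide by the smallest (0.02558 mol): C 4.504, H 8.029, O 1.000
Multiplying each by 2 gives whole numbers: C 9.01, H 16.06, O 2.00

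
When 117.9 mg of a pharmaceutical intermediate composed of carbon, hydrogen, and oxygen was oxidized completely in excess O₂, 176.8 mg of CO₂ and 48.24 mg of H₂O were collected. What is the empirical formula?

mol C = 0.1768 g CO₂ ÷ 44.009 g/mol = 0.0040174 mol
mol H = 2 × 0.04824 g H₂O ÷ 18.015 g/mol = 0.0053555 mol
mass O = 0.1179 − (0.048253 + 0.0053984) = 0.064249 g → mol O = 0.064249 ÷ 15.999 = 0.0040158 mol
Divide by the smallest (0.0040158 mol): C 1.000, H 1.334, O 1.000
Multiplying each by 3 gives whole numbers: C 3.00, H 4.00, O 3.00

C3H4O3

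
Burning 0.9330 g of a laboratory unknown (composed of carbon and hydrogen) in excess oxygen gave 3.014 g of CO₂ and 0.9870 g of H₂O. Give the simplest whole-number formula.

C5H8

mol C = 3.014 g CO₂ ÷ 44.009 g/mol = 0.068486 mol
mol H = 2 × 0.9870 g H₂O ÷ 18.015 g/mol = 0.10958 mol
Divide by the smallest (0.068486 mol): C 1.000, H 1.600
Multiplying each by 5 gives whole numbers: C 5.00, H 8.00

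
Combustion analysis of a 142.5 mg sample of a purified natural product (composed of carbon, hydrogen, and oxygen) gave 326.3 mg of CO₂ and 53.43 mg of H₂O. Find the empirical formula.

mol C = 0.3263 g CO₂ ÷ 44.009 g/mol = 0.0074144 mol
mol H = 2 × 0.05343 g H₂O ÷ 18.015 g/mol = 0.0059317 mol
mass O = 0.1425 − (0.089054 + 0.0059792) = 0.047467 g → mol O = 0.047467 ÷ 15.999 = 0.0029668 mol
Divide by the smallest (0.0029668 mol): C 2.499, H 1.999, O 1.000
Multiplying each by 2 gives whole numbers: C 5.00, H 4.00, O 2.00

C5H4O2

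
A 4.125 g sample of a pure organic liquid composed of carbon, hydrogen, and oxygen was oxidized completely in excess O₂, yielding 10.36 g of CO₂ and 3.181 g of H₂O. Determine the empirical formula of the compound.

mol C = 10.36 g CO₂ ÷ 44.009 g/mol = 0.23541 mol
mol H = 2 × 3.181 g H₂O ÷ 18.015 g/mol = 0.35315 mol
mass O = 4.125 − (2.8275 + 0.35598) = 0.94156 g → mol O = 0.94156 ÷ 15.999 = 0.058851 mol
Divide by the smallest (0.058851 mol): C 4.000, H 6.001, O 1.000

C4H6O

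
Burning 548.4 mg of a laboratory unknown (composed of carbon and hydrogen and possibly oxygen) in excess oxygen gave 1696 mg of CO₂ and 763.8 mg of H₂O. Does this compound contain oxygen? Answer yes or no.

mol C = 1.696 g CO₂ ÷ 44.009 g/mol = 0.038538 mol
mol H = 2 × 0.7638 g H₂O ÷ 18.015 g/mol = 0.084796 mol
C and H together account for 0.54835 g — essentially the entire 0.5484 g sample — so the compound contains no oxygen.

no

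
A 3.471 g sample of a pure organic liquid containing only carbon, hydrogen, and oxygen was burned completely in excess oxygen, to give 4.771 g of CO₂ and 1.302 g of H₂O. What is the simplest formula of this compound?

C6H8O7

mol C = 4.771 g CO₂ ÷ 44.009 g/mol = 0.10841 mol
mol H = 2 × 1.302 g H₂O ÷ 18.015 g/mol = 0.14455 mol
mass O = 3.471 − (1.3021 + 0.14570) = 2.0232 g → mol O = 2.0232 ÷ 15.999 = 0.12646 mol
Divide by the smallest (0.10841 mol): C 1.000, H 1.333, O 1.166
Multiplying each by 6 gives whole numbers: C 6.00, H 8.00, O 7.00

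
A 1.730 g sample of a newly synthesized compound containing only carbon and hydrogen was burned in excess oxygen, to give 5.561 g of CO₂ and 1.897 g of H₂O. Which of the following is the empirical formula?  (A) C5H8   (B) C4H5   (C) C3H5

(C) C3H5

mol C = 5.561 g CO₂ ÷ 44.009 g/mol = 0.12636 mol
mol H = 2 × 1.897 g H₂O ÷ 18.015 g/mol = 0.21060 mol
Divide by the smallest (0.12636 mol): C 1.000, H 1.667
Multiplying each by 3 gives whole numbers: C 3.00, H 5.00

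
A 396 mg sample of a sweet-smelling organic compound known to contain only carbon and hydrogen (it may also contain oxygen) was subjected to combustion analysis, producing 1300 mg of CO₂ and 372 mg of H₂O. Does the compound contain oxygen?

no

mol C = 1.30 g CO₂ ÷ 44.009 g/mol = 0.02954 mol
mol H = 2 × 0.372 g H₂O ÷ 18.015 g/mol = 0.04130 mol
C and H together account for 0.3964 g — essentially the entire 0.396 g sample — so the compound contains no oxygen.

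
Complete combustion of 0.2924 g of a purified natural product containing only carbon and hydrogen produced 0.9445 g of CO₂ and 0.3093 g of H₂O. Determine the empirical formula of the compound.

mol C = 0.9445 g CO₂ ÷ 44.009 g/mol = 0.021462 mol
mol H = 2 × 0.3093 g H₂O ÷ 18.015 g/mol = 0.034338 mol
Divide by the smallest (0.021462 mol): C 1.000, H 1.600
Multiplying each by 5 gives whole numbers: C 5.00, H 8.00

C5H8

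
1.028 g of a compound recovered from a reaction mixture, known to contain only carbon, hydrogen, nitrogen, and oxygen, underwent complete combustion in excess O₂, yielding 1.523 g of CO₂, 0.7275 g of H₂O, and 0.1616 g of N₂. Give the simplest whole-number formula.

mol C = 1.523 g CO₂ ÷ 44.009 g/mol = 0.034607 mol
mol H = 2 × 0.7275 g H₂O ÷ 18.015 g/mol = 0.080766 mol
mol N = 2 × 0.1616 g N₂ ÷ 28.014 g/mol = 0.011537 mol
mass O = 1.028 − (0.41566 + 0.081412 + 0.16160) = 0.36933 g → mol O = 0.36933 ÷ 15.999 = 0.023084 mol
Divide by the smallest (0.011537 mol): C 3.000, H 7.001, N 1.000, O 2.001

C3H7NO2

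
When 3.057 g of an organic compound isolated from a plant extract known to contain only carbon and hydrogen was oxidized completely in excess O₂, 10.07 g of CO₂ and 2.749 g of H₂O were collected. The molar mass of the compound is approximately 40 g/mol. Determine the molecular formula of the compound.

C3H4

mol C = 10.07 g CO₂ ÷ 44.009 g/mol = 0.22882 mol
mol H = 2 × 2.749 g H₂O ÷ 18.015 g/mol = 0.30519 mol
Divide by the smallest (0.22882 mol): C 1.000, H 1.334
Multiplying each by 3 gives whole numbers: C 3.00, H 4.00
Empirical formula: C3H4
Empirical-formula mass = 40.06 g/mol; 40 ÷ 40.06 ≈ 1, so the molecular formula is C3H4.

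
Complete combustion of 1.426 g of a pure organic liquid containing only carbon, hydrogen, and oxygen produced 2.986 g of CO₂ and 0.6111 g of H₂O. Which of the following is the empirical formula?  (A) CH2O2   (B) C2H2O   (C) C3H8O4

mol C = 2.986 g CO₂ ÷ 44.009 g/mol = 0.067850 mol
mol H = 2 × 0.6111 g H₂O ÷ 18.015 g/mol = 0.067843 mol
mass O = 1.426 − (0.81494 + 0.068386) = 0.54267 g → mol O = 0.54267 ÷ 15.999 = 0.033919 mol
Divide by the smallest (0.033919 mol): C 2.000, H 2.000, O 1.000

(B) C2H2O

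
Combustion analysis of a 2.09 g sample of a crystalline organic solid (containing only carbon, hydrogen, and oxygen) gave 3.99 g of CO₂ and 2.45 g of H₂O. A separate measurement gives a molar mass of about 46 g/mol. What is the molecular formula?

C2H6O

mol C = 3.99 g CO₂ ÷ 44.009 g/mol = 0.09066 mol
mol H = 2 × 2.45 g H₂O ÷ 18.015 g/mol = 0.2720 mol
mass O = 2.09 − (1.089 + 0.2742) = 0.7269 g → mol O = 0.7269 ÷ 15.999 = 0.04543 mol
Divide by the smallest (0.04543 mol): C 1.996, H 5.987, O 1.000
Empirical formula: C2H6O
Empirical-formula mass = 46.07 g/mol; 46 ÷ 46.07 ≈ 1, so the molecular formula is C2H6O.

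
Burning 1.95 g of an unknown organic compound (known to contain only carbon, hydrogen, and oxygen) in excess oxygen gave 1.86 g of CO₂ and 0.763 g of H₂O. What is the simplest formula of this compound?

CH2O2

mol C = 1.86 g CO₂ ÷ 44.009 g/mol = 0.04226 mol
mol H = 2 × 0.763 g H₂O ÷ 18.015 g/mol = 0.08471 mol
mass O = 1.95 − (0.5076 + 0.08538) = 1.357 g → mol O = 1.357 ÷ 15.999 = 0.08482 mol
Divide by the smallest (0.04226 mol): C 1.000, H 2.004, O 2.007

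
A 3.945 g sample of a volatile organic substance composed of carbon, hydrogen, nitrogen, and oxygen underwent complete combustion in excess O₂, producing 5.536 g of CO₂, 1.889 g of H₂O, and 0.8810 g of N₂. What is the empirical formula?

C6H10N3O4

mol C = 5.536 g CO₂ ÷ 44.009 g/mol = 0.12579 mol
mol H = 2 × 1.889 g H₂O ÷ 18.015 g/mol = 0.20971 mol
mol N = 2 × 0.8810 g N₂ ÷ 28.014 g/mol = 0.062897 mol
mass O = 3.945 − (1.5109 + 0.21139 + 0.88100) = 1.3417 g → mol O = 1.3417 ÷ 15.999 = 0.083862 mol
Divide by the smallest (0.062897 mol): C 2.000, H 3.334, N 1.000, O 1.333
Multiplying each by 3 gives whole numbers: C 6.00, H 10.00, N 3.00, O 4.00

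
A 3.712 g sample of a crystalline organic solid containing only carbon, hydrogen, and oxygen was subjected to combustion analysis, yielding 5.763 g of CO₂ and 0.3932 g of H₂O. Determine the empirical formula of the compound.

mol C = 5.763 g CO₂ ÷ 44.009 g/mol = 0.13095 mol
mol H = 2 × 0.3932 g H₂O ÷ 18.015 g/mol = 0.043653 mol
mass O = 3.712 − (1.5728 + 0.044002) = 2.0952 g → mol O = 2.0952 ÷ 15.999 = 0.13096 mol
Divide by the smallest (0.043653 mol): C 3.000, H 1.000, O 3.000

C3HO3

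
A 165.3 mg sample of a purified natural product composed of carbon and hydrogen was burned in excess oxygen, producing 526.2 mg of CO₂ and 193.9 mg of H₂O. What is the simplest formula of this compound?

mol C = 0.5262 g CO₂ ÷ 44.009 g/mol = 0.011957 mol
mol H = 2 × 0.1939 g H₂O ÷ 18.015 g/mol = 0.021527 mol
Divide by the smallest (0.011957 mol): C 1.000, H 1.800
Multiplying each by 5 gives whole numbers: C 5.00, H 9.00

C5H9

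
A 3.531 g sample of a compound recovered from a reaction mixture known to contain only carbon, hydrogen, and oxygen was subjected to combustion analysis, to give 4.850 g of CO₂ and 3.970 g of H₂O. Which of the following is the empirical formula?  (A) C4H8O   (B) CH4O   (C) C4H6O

mol C = 4.850 g CO₂ ÷ 44.009 g/mol = 0.11020 mol
mol H = 2 × 3.970 g H₂O ÷ 18.015 g/mol = 0.44074 mol
mass O = 3.531 − (1.3237 + 0.44427) = 1.7631 g → mol O = 1.7631 ÷ 15.999 = 0.11020 mol
Divide by the smallest (0.11020 mol): C 1.000, H 4.000, O 1.000

(B) CH4O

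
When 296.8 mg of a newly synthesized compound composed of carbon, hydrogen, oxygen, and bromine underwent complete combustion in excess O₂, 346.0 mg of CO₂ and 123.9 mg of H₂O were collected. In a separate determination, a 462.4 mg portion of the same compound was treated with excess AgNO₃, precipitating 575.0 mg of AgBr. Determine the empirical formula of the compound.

C4H7BrO

mol C = 0.3460 g CO₂ ÷ 44.009 g/mol = 0.0078620 mol
mol H = 2 × 0.1239 g H₂O ÷ 18.015 g/mol = 0.013755 mol
From the AgBr data: mol Br per gram of compound = (0.5750 ÷ 187.772) ÷ 0.4624 = 0.0066225 mol/g, so in the 0.2968 g combustion sample mol Br = 0.0019655 mol
mass O = 0.2968 − (0.094431 + 0.013865 + 0.15705) = 0.031449 g → mol O = 0.031449 ÷ 15.999 = 0.0019657 mol
Divide by the smallest (0.0019655 mol): C 4.000, H 6.998, Br 1.000, O 1.000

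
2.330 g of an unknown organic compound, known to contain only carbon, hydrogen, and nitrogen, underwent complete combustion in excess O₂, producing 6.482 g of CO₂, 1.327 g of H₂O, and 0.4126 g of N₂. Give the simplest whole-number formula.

C5H5N

mol C = 6.482 g CO₂ ÷ 44.009 g/mol = 0.14729 mol
mol H = 2 × 1.327 g H₂O ÷ 18.015 g/mol = 0.14732 mol
mol N = 2 × 0.4126 g N₂ ÷ 28.014 g/mol = 0.029457 mol
Divide by the smallest (0.029457 mol): C 5.000, H 5.001, N 1.000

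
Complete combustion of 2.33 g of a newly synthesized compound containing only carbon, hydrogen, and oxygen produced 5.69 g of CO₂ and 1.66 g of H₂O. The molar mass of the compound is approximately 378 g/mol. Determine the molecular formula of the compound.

mol C = 5.69 g CO₂ ÷ 44.009 g/mol = 0.1293 mol
mol H = 2 × 1.66 g H₂O ÷ 18.015 g/mol = 0.1843 mol
mass O = 2.33 − (1.553 + 0.1858) = 0.5913 g → mol O = 0.5913 ÷ 15.999 = 0.03696 mol
Divide by the smallest (0.03696 mol): C 3.498, H 4.986, O 1.000
Multiplying each by 2 gives whole numbers: C 7.00, H 9.97, O 2.00
Empirical formula: C7H10O2
Empirical-formula mass = 126.16 g/mol; 378 ÷ 126.16 ≈ 3, so the molecular formula is C21H30O6.

C21H30O6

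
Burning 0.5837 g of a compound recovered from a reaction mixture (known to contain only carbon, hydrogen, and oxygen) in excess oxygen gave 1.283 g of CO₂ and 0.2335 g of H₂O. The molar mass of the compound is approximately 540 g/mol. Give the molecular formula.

C27H24O12

mol C = 1.283 g CO₂ ÷ 44.009 g/mol = 0.029153 mol
mol H = 2 × 0.2335 g H₂O ÷ 18.015 g/mol = 0.025923 mol
mass O = 0.5837 − (0.35016 + 0.026130) = 0.20741 g → mol O = 0.20741 ÷ 15.999 = 0.012964 mol
Divide by the smallest (0.012964 mol): C 2.249, H 2.000, O 1.000
Multiplying each by 4 gives whole numbers: C 9.00, H 8.00, O 4.00
Empirical formula: C9H8O4
Empirical-formula mass = 180.16 g/mol; 540 ÷ 180.16 ≈ 3, so the molecular formula is C27H24O12.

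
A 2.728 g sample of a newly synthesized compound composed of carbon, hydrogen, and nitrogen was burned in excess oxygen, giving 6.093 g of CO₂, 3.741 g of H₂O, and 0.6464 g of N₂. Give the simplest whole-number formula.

C3H9N

mol C = 6.093 g CO₂ ÷ 44.009 g/mol = 0.13845 mol
mol H = 2 × 3.741 g H₂O ÷ 18.015 g/mol = 0.41532 mol
mol N = 2 × 0.6464 g N₂ ÷ 28.014 g/mol = 0.046148 mol
Divide by the smallest (0.046148 mol): C 3.000, H 9.000, N 1.000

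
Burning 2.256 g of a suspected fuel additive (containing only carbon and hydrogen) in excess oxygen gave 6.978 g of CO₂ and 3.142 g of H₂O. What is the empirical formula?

C5H11

mol C = 6.978 g CO₂ ÷ 44.009 g/mol = 0.15856 mol
mol H = 2 × 3.142 g H₂O ÷ 18.015 g/mol = 0.34882 mol
Divide by the smallest (0.15856 mol): C 1.000, H 2.200
Multiplying each by 5 gives whole numbers: C 5.00, H 11.00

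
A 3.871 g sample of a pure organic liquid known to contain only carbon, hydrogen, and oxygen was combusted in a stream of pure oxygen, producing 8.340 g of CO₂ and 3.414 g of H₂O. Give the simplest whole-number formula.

mol C = 8.340 g CO₂ ÷ 44.009 g/mol = 0.18951 mol
mol H = 2 × 3.414 g H₂O ÷ 18.015 g/mol = 0.37902 mol
mass O = 3.871 − (2.2762 + 0.38205) = 1.2128 g → mol O = 1.2128 ÷ 15.999 = 0.075804 mol
Divide by the smallest (0.075804 mol): C 2.500, H 5.000, O 1.000
Multiplying each by 2 gives whole numbers: C 5.00, H 10.00, O 2.00

C5H10O2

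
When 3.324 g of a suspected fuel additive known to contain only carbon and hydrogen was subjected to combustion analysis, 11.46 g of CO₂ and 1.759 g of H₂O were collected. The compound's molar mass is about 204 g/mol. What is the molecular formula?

mol C = 11.46 g CO₂ ÷ 44.009 g/mol = 0.26040 mol
mol H = 2 × 1.759 g H₂O ÷ 18.015 g/mol = 0.19528 mol
Divide by the smallest (0.19528 mol): C 1.333, H 1.000
Multiplying each by 3 gives whole numbers: C 4.00, H 3.00
Empirical formula: C4H3
Empirical-formula mass = 51.07 g/mol; 204 ÷ 51.07 ≈ 4, so the molecular formula is C16H12.

C16H12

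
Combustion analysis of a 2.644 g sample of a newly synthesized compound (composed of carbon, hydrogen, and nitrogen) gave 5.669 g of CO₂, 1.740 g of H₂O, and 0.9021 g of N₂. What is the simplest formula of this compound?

C2H3N

mol C = 5.669 g CO₂ ÷ 44.009 g/mol = 0.12881 mol
mol H = 2 × 1.740 g H₂O ÷ 18.015 g/mol = 0.19317 mol
mol N = 2 × 0.9021 g N₂ ÷ 28.014 g/mol = 0.064404 mol
Divide by the smallest (0.064404 mol): C 2.000, H 2.999, N 1.000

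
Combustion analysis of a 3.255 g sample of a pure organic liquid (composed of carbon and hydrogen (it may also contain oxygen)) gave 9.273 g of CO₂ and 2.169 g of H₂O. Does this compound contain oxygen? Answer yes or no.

mol C = 9.273 g CO₂ ÷ 44.009 g/mol = 0.21071 mol
mol H = 2 × 2.169 g H₂O ÷ 18.015 g/mol = 0.24080 mol
C and H account for only 2.7735 g of the 3.255 g sample; the remaining 0.48147 g must be oxygen.

yes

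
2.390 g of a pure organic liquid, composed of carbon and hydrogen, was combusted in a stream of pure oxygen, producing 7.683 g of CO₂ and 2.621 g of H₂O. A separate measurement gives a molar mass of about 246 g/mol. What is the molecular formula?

mol C = 7.683 g CO₂ ÷ 44.009 g/mol = 0.17458 mol
mol H = 2 × 2.621 g H₂O ÷ 18.015 g/mol = 0.29098 mol
Divide by the smallest (0.17458 mol): C 1.000, H 1.667
Multiplying each by 3 gives whole numbers: C 3.00, H 5.00
Empirical formula: C3H5
Empirical-formula mass = 41.07 g/mol; 246 ÷ 41.07 ≈ 6, so the molecular formula is C18H30.

C18H30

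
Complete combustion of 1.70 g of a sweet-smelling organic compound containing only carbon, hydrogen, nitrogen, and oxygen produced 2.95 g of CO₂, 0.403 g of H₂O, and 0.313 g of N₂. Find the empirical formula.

mol C = 2.95 g CO₂ ÷ 44.009 g/mol = 0.06703 mol
mol H = 2 × 0.403 g H₂O ÷ 18.015 g/mol = 0.04474 mol
mol N = 2 × 0.313 g N₂ ÷ 28.014 g/mol = 0.02235 mol
mass O = 1.70 − (0.8051 + 0.04510 + 0.3130) = 0.5368 g → mol O = 0.5368 ÷ 15.999 = 0.03355 mol
Divide by the smallest (0.02235 mol): C 3.000, H 2.002, N 1.000, O 1.501
Multiplying each by 2 gives whole numbers: C 6.00, H 4.00, N 2.00, O 3.00

C6H4N2O3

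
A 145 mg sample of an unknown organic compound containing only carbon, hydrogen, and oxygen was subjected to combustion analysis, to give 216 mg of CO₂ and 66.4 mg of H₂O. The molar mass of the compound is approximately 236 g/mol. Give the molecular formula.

mol C = 0.216 g CO₂ ÷ 44.009 g/mol = 0.004908 mol
mol H = 2 × 0.0664 g H₂O ÷ 18.015 g/mol = 0.007372 mol
mass O = 0.145 − (0.05895 + 0.007431) = 0.07862 g → mol O = 0.07862 ÷ 15.999 = 0.004914 mol
Divide by the smallest (0.004908 mol): C 1.000, H 1.502, O 1.001
Multiplying each by 2 gives whole numbers: C 2.00, H 3.00, O 2.00
Empirical formula: C2H3O2
Empirical-formula mass = 59.04 g/mol; 236 ÷ 59.04 ≈ 4, so the molecular formula is C8H12O8.

C8H12O8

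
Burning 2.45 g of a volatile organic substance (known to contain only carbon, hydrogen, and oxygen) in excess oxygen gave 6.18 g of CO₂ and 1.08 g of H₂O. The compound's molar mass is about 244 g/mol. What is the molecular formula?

C14H12O4

mol C = 6.18 g CO₂ ÷ 44.009 g/mol = 0.1404 mol
mol H = 2 × 1.08 g H₂O ÷ 18.015 g/mol = 0.1199 mol
mass O = 2.45 − (1.687 + 0.1209) = 0.6425 g → mol O = 0.6425 ÷ 15.999 = 0.04016 mol
Divide by the smallest (0.04016 mol): C 3.497, H 2.986, O 1.000
Multiplying each by 2 gives whole numbers: C 6.99, H 5.97, O 2.00
Empirical formula: C7H6O2
Empirical-formula mass = 122.12 g/mol; 244 ÷ 122.12 ≈ 2, so the molecular formula is C14H12O4.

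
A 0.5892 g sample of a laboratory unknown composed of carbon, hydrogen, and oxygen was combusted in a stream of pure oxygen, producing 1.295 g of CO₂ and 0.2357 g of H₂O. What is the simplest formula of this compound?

C9H8O4

mol C = 1.295 g CO₂ ÷ 44.009 g/mol = 0.029426 mol
mol H = 2 × 0.2357 g H₂O ÷ 18.015 g/mol = 0.026167 mol
mass O = 0.5892 − (0.35343 + 0.026376) = 0.20939 g → mol O = 0.20939 ÷ 15.999 = 0.013088 mol
Divide by the smallest (0.013088 mol): C 2.248, H 1.999, O 1.000
Multiplying each by 4 gives whole numbers: C 8.99, H 8.00, O 4.00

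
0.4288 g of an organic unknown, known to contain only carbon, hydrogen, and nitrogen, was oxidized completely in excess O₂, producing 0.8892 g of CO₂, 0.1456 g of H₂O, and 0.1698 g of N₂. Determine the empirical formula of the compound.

C5H4N3

mol C = 0.8892 g CO₂ ÷ 44.009 g/mol = 0.020205 mol
mol H = 2 × 0.1456 g H₂O ÷ 18.015 g/mol = 0.016164 mol
mol N = 2 × 0.1698 g N₂ ÷ 28.014 g/mol = 0.012123 mol
Divide by the smallest (0.012123 mol): C 1.667, H 1.333, N 1.000
Multiplying each by 3 gives whole numbers: C 5.00, H 4.00, N 3.00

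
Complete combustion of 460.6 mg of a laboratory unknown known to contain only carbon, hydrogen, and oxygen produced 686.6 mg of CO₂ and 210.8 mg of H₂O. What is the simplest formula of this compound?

C2H3O2

mol C = 0.6866 g CO₂ ÷ 44.009 g/mol = 0.015601 mol
mol H = 2 × 0.2108 g H₂O ÷ 18.015 g/mol = 0.023403 mol
mass O = 0.4606 − (0.18739 + 0.023590) = 0.24962 g → mol O = 0.24962 ÷ 15.999 = 0.015602 mol
Divide by the smallest (0.015601 mol): C 1.000, H 1.500, O 1.000
Multiplying each by 2 gives whole numbers: C 2.00, H 3.00, O 2.00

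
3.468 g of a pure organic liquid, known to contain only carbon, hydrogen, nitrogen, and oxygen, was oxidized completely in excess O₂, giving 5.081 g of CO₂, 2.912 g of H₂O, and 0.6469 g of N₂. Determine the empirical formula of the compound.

mol C = 5.081 g CO₂ ÷ 44.009 g/mol = 0.11545 mol
mol H = 2 × 2.912 g H₂O ÷ 18.015 g/mol = 0.32329 mol
mol N = 2 × 0.6469 g N₂ ÷ 28.014 g/mol = 0.046184 mol
mass O = 3.468 − (1.3867 + 0.32587 + 0.64690) = 1.1085 g → mol O = 1.1085 ÷ 15.999 = 0.069286 mol
Divide by the smallest (0.046184 mol): C 2.500, H 7.000, N 1.000, O 1.500
Multiplying each by 2 gives whole numbers: C 5.00, H 14.00, N 2.00, O 3.00

C5H14N2O3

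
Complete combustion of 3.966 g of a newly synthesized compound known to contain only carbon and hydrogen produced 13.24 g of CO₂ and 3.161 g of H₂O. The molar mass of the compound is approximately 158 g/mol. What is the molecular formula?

C12H14

mol C = 13.24 g CO₂ ÷ 44.009 g/mol = 0.30085 mol
mol H = 2 × 3.161 g H₂O ÷ 18.015 g/mol = 0.35093 mol
Divide by the smallest (0.30085 mol): C 1.000, H 1.166
Multiplying each by 6 gives whole numbers: C 6.00, H 7.00
Empirical formula: C6H7
Empirical-formula mass = 79.12 g/mol; 158 ÷ 79.12 ≈ 2, so the molecular formula is C12H14.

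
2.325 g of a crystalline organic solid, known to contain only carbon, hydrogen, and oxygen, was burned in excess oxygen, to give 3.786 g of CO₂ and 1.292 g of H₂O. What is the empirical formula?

mol C = 3.786 g CO₂ ÷ 44.009 g/mol = 0.086028 mol
mol H = 2 × 1.292 g H₂O ÷ 18.015 g/mol = 0.14344 mol
mass O = 2.325 − (1.0333 + 0.14458) = 1.1471 g → mol O = 1.1471 ÷ 15.999 = 0.071700 mol
Divide by the smallest (0.071700 mol): C 1.200, H 2.000, O 1.000
Multiplying each by 5 gives whole numbers: C 6.00, H 10.00, O 5.00

C6H10O5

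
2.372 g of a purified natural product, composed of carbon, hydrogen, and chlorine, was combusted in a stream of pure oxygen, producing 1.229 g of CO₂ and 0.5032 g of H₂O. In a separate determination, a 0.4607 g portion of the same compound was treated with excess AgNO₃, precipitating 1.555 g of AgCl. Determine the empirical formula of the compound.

mol C = 1.229 g CO₂ ÷ 44.009 g/mol = 0.027926 mol
mol H = 2 × 0.5032 g H₂O ÷ 18.015 g/mol = 0.055865 mol
From the AgCl data: mol Cl per gram of compound = (1.555 ÷ 143.318) ÷ 0.4607 = 0.023551 mol/g, so in the 2.372 g combustion sample mol Cl = 0.055863 mol
Divide by the smallest (0.027926 mol): C 1.000, H 2.000, Cl 2.000

CH2Cl2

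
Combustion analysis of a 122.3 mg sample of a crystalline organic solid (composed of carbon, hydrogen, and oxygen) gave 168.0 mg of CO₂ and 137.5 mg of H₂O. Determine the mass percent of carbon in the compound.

37.49%

mol C = 0.1680 g CO₂ ÷ 44.009 g/mol = 0.0038174 mol
mol H = 2 × 0.1375 g H₂O ÷ 18.015 g/mol = 0.015265 mol
mass O = 0.1223 − (0.045851 + 0.015387) = 0.061062 g → mol O = 0.061062 ÷ 15.999 = 0.0038166 mol
mass % C = 0.045851 g ÷ 0.1223 g × 100%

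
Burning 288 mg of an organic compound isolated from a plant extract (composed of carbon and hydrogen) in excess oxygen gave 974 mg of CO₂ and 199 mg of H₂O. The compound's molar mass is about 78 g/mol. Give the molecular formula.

C6H6

mol C = 0.974 g CO₂ ÷ 44.009 g/mol = 0.02213 mol
mol H = 2 × 0.199 g H₂O ÷ 18.015 g/mol = 0.02209 mol
Divide by the smallest (0.02209 mol): C 1.002, H 1.000
Empirical formula: CH
Empirical-formula mass = 13.02 g/mol; 78 ÷ 13.02 ≈ 6, so the molecular formula is C6H6.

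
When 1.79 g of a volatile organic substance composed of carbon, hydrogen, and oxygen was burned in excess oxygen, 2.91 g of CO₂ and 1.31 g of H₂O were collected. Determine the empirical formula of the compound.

mol C = 2.91 g CO₂ ÷ 44.009 g/mol = 0.06612 mol
mol H = 2 × 1.31 g H₂O ÷ 18.015 g/mol = 0.1454 mol
mass O = 1.79 − (0.7942 + 0.1466) = 0.8492 g → mol O = 0.8492 ÷ 15.999 = 0.05308 mol
Divide by the smallest (0.05308 mol): C 1.246, H 2.740, O 1.000
Multiplying each by 4 gives whole numbers: C 4.98, H 10.96, O 4.00

C5H11O4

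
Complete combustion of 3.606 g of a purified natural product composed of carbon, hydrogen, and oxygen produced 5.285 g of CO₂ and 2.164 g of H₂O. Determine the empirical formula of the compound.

mol C = 5.285 g CO₂ ÷ 44.009 g/mol = 0.12009 mol
mol H = 2 × 2.164 g H₂O ÷ 18.015 g/mol = 0.24024 mol
mass O = 3.606 − (1.4424 + 0.24217) = 1.9214 g → mol O = 1.9214 ÷ 15.999 = 0.12010 mol
Divide by the smallest (0.12009 mol): C 1.000, H 2.001, O 1.000

CH2O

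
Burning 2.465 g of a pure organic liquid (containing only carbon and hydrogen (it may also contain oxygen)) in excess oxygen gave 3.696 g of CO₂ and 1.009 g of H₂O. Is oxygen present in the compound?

mol C = 3.696 g CO₂ ÷ 44.009 g/mol = 0.083983 mol
mol H = 2 × 1.009 g H₂O ÷ 18.015 g/mol = 0.11202 mol
C and H account for only 1.1216 g of the 2.465 g sample; the remaining 1.3434 g must be oxygen.

yes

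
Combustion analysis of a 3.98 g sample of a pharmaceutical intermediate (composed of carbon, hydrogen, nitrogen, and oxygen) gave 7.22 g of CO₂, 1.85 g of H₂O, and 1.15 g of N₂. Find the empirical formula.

C4H5N2O

mol C = 7.22 g CO₂ ÷ 44.009 g/mol = 0.1641 mol
mol H = 2 × 1.85 g H₂O ÷ 18.015 g/mol = 0.2054 mol
mol N = 2 × 1.15 g N₂ ÷ 28.014 g/mol = 0.08210 mol
mass O = 3.98 − (1.970 + 0.2070 + 1.150) = 0.6525 g → mol O = 0.6525 ÷ 15.999 = 0.04078 mol
Divide by the smallest (0.04078 mol): C 4.023, H 5.036, N 2.013, O 1.000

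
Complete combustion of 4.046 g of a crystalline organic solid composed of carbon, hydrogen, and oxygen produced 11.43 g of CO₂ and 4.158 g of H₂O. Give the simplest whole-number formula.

mol C = 11.43 g CO₂ ÷ 44.009 g/mol = 0.25972 mol
mol H = 2 × 4.158 g H₂O ÷ 18.015 g/mol = 0.46162 mol
mass O = 4.046 − (3.1195 + 0.46531) = 0.46120 g → mol O = 0.46120 ÷ 15.999 = 0.028827 mol
Divide by the smallest (0.028827 mol): C 9.010, H 16.013, O 1.000

C9H16O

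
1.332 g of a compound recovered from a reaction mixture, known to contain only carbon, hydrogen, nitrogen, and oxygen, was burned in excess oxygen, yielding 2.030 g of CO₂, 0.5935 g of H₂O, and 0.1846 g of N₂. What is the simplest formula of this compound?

C7H10N2O5

mol C = 2.030 g CO₂ ÷ 44.009 g/mol = 0.046127 mol
mol H = 2 × 0.5935 g H₂O ÷ 18.015 g/mol = 0.065890 mol
mol N = 2 × 0.1846 g N₂ ÷ 28.014 g/mol = 0.013179 mol
mass O = 1.332 − (0.55403 + 0.066417 + 0.18460) = 0.52695 g → mol O = 0.52695 ÷ 15.999 = 0.032937 mol
Divide by the smallest (0.013179 mol): C 3.500, H 5.000, N 1.000, O 2.499
Multiplying each by 2 gives whole numbers: C 7.00, H 10.00, N 2.00, O 5.00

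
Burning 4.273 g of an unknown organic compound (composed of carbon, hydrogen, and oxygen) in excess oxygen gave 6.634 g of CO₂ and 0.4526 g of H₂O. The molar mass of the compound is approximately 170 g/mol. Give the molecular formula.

C6H2O6

mol C = 6.634 g CO₂ ÷ 44.009 g/mol = 0.15074 mol
mol H = 2 × 0.4526 g H₂O ÷ 18.015 g/mol = 0.050247 mol
mass O = 4.273 − (1.8106 + 0.050649) = 2.4118 g → mol O = 2.4118 ÷ 15.999 = 0.15075 mol
Divide by the smallest (0.050247 mol): C 3.000, H 1.000, O 3.000
Empirical formula: C3HO3
Empirical-formula mass = 85.04 g/mol; 170 ÷ 85.04 ≈ 2, so the molecular formula is C6H2O6.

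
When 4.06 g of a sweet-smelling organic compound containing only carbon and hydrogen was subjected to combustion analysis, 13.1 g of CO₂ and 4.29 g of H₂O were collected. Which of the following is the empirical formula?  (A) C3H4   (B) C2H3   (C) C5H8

(C) C5H8

mol C = 13.1 g CO₂ ÷ 44.009 g/mol = 0.2977 mol
mol H = 2 × 4.29 g H₂O ÷ 18.015 g/mol = 0.4763 mol
Divide by the smallest (0.2977 mol): C 1.000, H 1.600
Multiplying each by 5 gives whole numbers: C 5.00, H 8.00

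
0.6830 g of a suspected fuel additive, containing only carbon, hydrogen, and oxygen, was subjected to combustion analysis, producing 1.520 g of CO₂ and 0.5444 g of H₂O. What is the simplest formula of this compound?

mol C = 1.520 g CO₂ ÷ 44.009 g/mol = 0.034538 mol
mol H = 2 × 0.5444 g H₂O ÷ 18.015 g/mol = 0.060439 mol
mass O = 0.6830 − (0.41484 + 0.060922) = 0.20724 g → mol O = 0.20724 ÷ 15.999 = 0.012953 mol
Divide by the smallest (0.012953 mol): C 2.666, H 4.666, O 1.000
Multiplying each by 3 gives whole numbers: C 8.00, H 14.00, O 3.00

C8H14O3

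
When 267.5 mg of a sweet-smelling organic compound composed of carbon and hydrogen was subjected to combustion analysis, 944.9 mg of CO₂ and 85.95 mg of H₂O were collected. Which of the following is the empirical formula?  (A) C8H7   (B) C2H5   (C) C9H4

mol C = 0.9449 g CO₂ ÷ 44.009 g/mol = 0.021471 mol
mol H = 2 × 0.08595 g H₂O ÷ 18.015 g/mol = 0.0095420 mol
Divide by the smallest (0.0095420 mol): C 2.250, H 1.000
Multiplying each by 4 gives whole numbers: C 9.00, H 4.00

(C) C9H4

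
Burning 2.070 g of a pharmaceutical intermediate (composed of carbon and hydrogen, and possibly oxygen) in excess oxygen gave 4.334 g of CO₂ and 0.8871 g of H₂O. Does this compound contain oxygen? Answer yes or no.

yes

mol C = 4.334 g CO₂ ÷ 44.009 g/mol = 0.098480 mol
mol H = 2 × 0.8871 g H₂O ÷ 18.015 g/mol = 0.098485 mol
C and H account for only 1.2821 g of the 2.070 g sample; the remaining 0.78789 g must be oxygen.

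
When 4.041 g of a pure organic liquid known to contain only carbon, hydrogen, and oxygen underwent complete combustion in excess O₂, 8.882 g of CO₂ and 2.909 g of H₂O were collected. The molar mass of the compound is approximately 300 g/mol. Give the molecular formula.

C15H24O6

mol C = 8.882 g CO₂ ÷ 44.009 g/mol = 0.20182 mol
mol H = 2 × 2.909 g H₂O ÷ 18.015 g/mol = 0.32295 mol
mass O = 4.041 − (2.4241 + 0.32554) = 1.2914 g → mol O = 1.2914 ÷ 15.999 = 0.080716 mol
Divide by the smallest (0.080716 mol): C 2.500, H 4.001, O 1.000
Multiplying each by 2 gives whole numbers: C 5.00, H 8.00, O 2.00
Empirical formula: C5H8O2
Empirical-formula mass = 100.12 g/mol; 300 ÷ 100.12 ≈ 3, so the molecular formula is C15H24O6.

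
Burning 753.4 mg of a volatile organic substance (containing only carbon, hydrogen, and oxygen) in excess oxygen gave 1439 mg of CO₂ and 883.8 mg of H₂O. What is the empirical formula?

mol C = 1.439 g CO₂ ÷ 44.009 g/mol = 0.032698 mol
mol H = 2 × 0.8838 g H₂O ÷ 18.015 g/mol = 0.098118 mol
mass O = 0.7534 − (0.39273 + 0.098903) = 0.26176 g → mol O = 0.26176 ÷ 15.999 = 0.016361 mol
Divide by the smallest (0.016361 mol): C 1.998, H 5.997, O 1.000

C2H6O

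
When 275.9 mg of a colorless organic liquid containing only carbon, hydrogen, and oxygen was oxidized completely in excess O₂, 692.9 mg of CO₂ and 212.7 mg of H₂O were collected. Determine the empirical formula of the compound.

mol C = 0.6929 g CO₂ ÷ 44.009 g/mol = 0.015745 mol
mol H = 2 × 0.2127 g H₂O ÷ 18.015 g/mol = 0.023614 mol
mass O = 0.2759 − (0.18911 + 0.023803) = 0.062990 g → mol O = 0.062990 ÷ 15.999 = 0.0039371 mol
Divide by the smallest (0.0039371 mol): C 3.999, H 5.998, O 1.000

C4H6O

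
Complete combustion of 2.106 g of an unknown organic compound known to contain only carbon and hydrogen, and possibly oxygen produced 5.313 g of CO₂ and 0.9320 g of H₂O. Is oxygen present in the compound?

yes

mol C = 5.313 g CO₂ ÷ 44.009 g/mol = 0.12073 mol
mol H = 2 × 0.9320 g H₂O ÷ 18.015 g/mol = 0.10347 mol
C and H account for only 1.5543 g of the 2.106 g sample; the remaining 0.55167 g must be oxygen.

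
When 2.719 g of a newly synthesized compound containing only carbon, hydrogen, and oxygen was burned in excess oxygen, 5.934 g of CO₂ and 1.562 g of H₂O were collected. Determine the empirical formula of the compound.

C7H9O3

mol C = 5.934 g CO₂ ÷ 44.009 g/mol = 0.13484 mol
mol H = 2 × 1.562 g H₂O ÷ 18.015 g/mol = 0.17341 mol
mass O = 2.719 − (1.6195 + 0.17480) = 0.92469 g → mol O = 0.92469 ÷ 15.999 = 0.057796 mol
Divide by the smallest (0.057796 mol): C 2.333, H 3.000, O 1.000
Multiplying each by 3 gives whole numbers: C 7.00, H 9.00, O 3.00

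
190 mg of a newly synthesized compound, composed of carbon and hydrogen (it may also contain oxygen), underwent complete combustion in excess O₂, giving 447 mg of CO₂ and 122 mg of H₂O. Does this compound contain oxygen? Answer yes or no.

yes

mol C = 0.447 g CO₂ ÷ 44.009 g/mol = 0.01016 mol
mol H = 2 × 0.122 g H₂O ÷ 18.015 g/mol = 0.01354 mol
C and H account for only 0.1356 g of the 0.190 g sample; the remaining 0.05435 g must be oxygen.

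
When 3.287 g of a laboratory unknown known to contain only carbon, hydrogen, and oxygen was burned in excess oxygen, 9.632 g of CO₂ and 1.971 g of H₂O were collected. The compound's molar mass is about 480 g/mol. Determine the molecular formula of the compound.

C32H32O4

mol C = 9.632 g CO₂ ÷ 44.009 g/mol = 0.21886 mol
mol H = 2 × 1.971 g H₂O ÷ 18.015 g/mol = 0.21882 mol
mass O = 3.287 − (2.6288 + 0.22057) = 0.43765 g → mol O = 0.43765 ÷ 15.999 = 0.027355 mol
Divide by the smallest (0.027355 mol): C 8.001, H 7.999, O 1.000
Empirical formula: C8H8O
Empirical-formula mass = 120.15 g/mol; 480 ÷ 120.15 ≈ 4, so the molecular formula is C32H32O4.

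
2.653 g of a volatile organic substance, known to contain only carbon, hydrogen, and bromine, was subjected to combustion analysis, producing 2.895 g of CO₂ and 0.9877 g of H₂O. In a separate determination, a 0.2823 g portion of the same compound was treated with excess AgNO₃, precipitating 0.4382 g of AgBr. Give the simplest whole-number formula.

C3H5Br

mol C = 2.895 g CO₂ ÷ 44.009 g/mol = 0.065782 mol
mol H = 2 × 0.9877 g H₂O ÷ 18.015 g/mol = 0.10965 mol
From the AgBr data: mol Br per gram of compound = (0.4382 ÷ 187.772) ÷ 0.2823 = 0.0082667 mol/g, so in the 2.653 g combustion sample mol Br = 0.021931 mol
Divide by the smallest (0.021931 mol): C 2.999, H 5.000, Br 1.000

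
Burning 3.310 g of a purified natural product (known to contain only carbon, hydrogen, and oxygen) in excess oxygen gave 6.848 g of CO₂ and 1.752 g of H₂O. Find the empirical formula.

mol C = 6.848 g CO₂ ÷ 44.009 g/mol = 0.15560 mol
mol H = 2 × 1.752 g H₂O ÷ 18.015 g/mol = 0.19450 mol
mass O = 3.310 − (1.8690 + 0.19606) = 1.2450 g → mol O = 1.2450 ÷ 15.999 = 0.077816 mol
Divide by the smallest (0.077816 mol): C 2.000, H 2.500, O 1.000
Multiplying each by 2 gives whole numbers: C 4.00, H 5.00, O 2.00

C4H5O2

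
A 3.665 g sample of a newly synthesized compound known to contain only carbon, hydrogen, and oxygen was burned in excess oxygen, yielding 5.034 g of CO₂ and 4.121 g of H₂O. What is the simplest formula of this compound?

mol C = 5.034 g CO₂ ÷ 44.009 g/mol = 0.11439 mol
mol H = 2 × 4.121 g H₂O ÷ 18.015 g/mol = 0.45751 mol
mass O = 3.665 − (1.3739 + 0.46117) = 1.8299 g → mol O = 1.8299 ÷ 15.999 = 0.11438 mol
Divide by the smallest (0.11438 mol): C 1.000, H 4.000, O 1.000

CH4O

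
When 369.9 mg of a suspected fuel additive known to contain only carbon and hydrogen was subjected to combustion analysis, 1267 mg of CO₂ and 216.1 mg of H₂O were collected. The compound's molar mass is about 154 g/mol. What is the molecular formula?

mol C = 1.267 g CO₂ ÷ 44.009 g/mol = 0.028790 mol
mol H = 2 × 0.2161 g H₂O ÷ 18.015 g/mol = 0.023991 mol
Divide by the smallest (0.023991 mol): C 1.200, H 1.000
Multiplying each by 5 gives whole numbers: C 6.00, H 5.00
Empirical formula: C6H5
Empirical-formula mass = 77.11 g/mol; 154 ÷ 77.11 ≈ 2, so the molecular formula is C12H10.

C12H10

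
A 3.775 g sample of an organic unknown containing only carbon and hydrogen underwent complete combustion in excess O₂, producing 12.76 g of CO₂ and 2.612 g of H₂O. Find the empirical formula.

mol C = 12.76 g CO₂ ÷ 44.009 g/mol = 0.28994 mol
mol H = 2 × 2.612 g H₂O ÷ 18.015 g/mol = 0.28998 mol
Divide by the smallest (0.28994 mol): C 1.000, H 1.000

CH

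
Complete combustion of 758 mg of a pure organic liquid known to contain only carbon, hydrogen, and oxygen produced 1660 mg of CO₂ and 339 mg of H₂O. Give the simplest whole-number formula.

C9H9O4

mol C = 1.66 g CO₂ ÷ 44.009 g/mol = 0.03772 mol
mol H = 2 × 0.339 g H₂O ÷ 18.015 g/mol = 0.03764 mol
mass O = 0.758 − (0.4530 + 0.03794) = 0.2670 g → mol O = 0.2670 ÷ 15.999 = 0.01669 mol
Divide by the smallest (0.01669 mol): C 2.260, H 2.255, O 1.000
Multiplying each by 4 gives whole numbers: C 9.04, H 9.02, O 4.00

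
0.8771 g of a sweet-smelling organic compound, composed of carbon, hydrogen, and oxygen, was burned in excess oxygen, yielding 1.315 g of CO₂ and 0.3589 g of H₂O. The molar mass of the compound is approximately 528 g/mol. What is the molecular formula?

C18H24O18

mol C = 1.315 g CO₂ ÷ 44.009 g/mol = 0.029880 mol
mol H = 2 × 0.3589 g H₂O ÷ 18.015 g/mol = 0.039845 mol
mass O = 0.8771 − (0.35889 + 0.040163) = 0.47804 g → mol O = 0.47804 ÷ 15.999 = 0.029880 mol
Divide by the smallest (0.029880 mol): C 1.000, H 1.334, O 1.000
Multiplying each by 3 gives whole numbers: C 3.00, H 4.00, O 3.00
Empirical formula: C3H4O3
Empirical-formula mass = 88.06 g/mol; 528 ÷ 88.06 ≈ 6, so the molecular formula is C18H24O18.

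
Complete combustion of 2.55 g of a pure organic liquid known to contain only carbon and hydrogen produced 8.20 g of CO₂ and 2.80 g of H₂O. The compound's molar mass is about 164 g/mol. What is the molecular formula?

C12H20

mol C = 8.20 g CO₂ ÷ 44.009 g/mol = 0.1863 mol
mol H = 2 × 2.80 g H₂O ÷ 18.015 g/mol = 0.3109 mol
Divide by the smallest (0.1863 mol): C 1.000, H 1.668
Multiplying each by 3 gives whole numbers: C 3.00, H 5.00
Empirical formula: C3H5
Empirical-formula mass = 41.07 g/mol; 164 ÷ 41.07 ≈ 4, so the molecular formula is C12H20.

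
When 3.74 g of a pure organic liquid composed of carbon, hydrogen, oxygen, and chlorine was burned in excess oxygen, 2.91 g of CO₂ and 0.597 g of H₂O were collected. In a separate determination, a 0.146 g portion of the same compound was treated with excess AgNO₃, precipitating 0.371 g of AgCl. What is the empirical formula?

C2H2Cl2O

mol C = 2.91 g CO₂ ÷ 44.009 g/mol = 0.06612 mol
mol H = 2 × 0.597 g H₂O ÷ 18.015 g/mol = 0.06628 mol
From the AgCl data: mol Cl per gram of compound = (0.371 ÷ 143.318) ÷ 0.146 = 0.01773 mol/g, so in the 3.74 g combustion sample mol Cl = 0.06631 mol
mass O = 3.74 − (0.7942 + 0.06681 + 2.351) = 0.5282 g → mol O = 0.5282 ÷ 15.999 = 0.03302 mol
Divide by the smallest (0.03302 mol): C 2.003, H 2.007, Cl 2.008, O 1.000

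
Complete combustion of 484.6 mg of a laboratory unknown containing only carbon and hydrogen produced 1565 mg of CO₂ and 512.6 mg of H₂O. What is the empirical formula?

C5H8

mol C = 1.565 g CO₂ ÷ 44.009 g/mol = 0.035561 mol
mol H = 2 × 0.5126 g H₂O ÷ 18.015 g/mol = 0.056908 mol
Divide by the smallest (0.035561 mol): C 1.000, H 1.600
Multiplying each by 5 gives whole numbers: C 5.00, H 8.00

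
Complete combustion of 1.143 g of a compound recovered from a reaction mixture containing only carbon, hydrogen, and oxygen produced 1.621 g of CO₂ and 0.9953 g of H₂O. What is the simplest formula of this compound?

CH3O

mol C = 1.621 g CO₂ ÷ 44.009 g/mol = 0.036833 mol
mol H = 2 × 0.9953 g H₂O ÷ 18.015 g/mol = 0.11050 mol
mass O = 1.143 − (0.44241 + 0.11138) = 0.58921 g → mol O = 0.58921 ÷ 15.999 = 0.036828 mol
Divide by the smallest (0.036828 mol): C 1.000, H 3.000, O 1.000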